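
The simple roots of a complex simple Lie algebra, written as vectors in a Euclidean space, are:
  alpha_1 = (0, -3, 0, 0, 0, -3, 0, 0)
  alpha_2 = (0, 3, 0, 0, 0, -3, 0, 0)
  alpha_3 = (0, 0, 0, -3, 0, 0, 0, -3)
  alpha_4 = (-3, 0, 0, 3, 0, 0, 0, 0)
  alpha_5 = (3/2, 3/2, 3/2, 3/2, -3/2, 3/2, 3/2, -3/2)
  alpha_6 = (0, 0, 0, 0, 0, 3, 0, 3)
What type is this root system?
Compute the Cartan integers a_ij = 2(alpha_i, alpha_j)/(alpha_j, alpha_j); the resulting 6x6 Cartan matrix is
[[2, 0, 0, 0, -1, -1], [0, 2, 0, 0, 0, -1], [0, 0, 2, -1, 0, -1], [0, 0, -1, 2, 0, 0], [-1, 0, 0, 0, 2, 0], [-1, -1, -1, 0, 0, 2]].
All simple roots have the same length, so the diagram is simply laced. The associated Dynkin diagram is a chain of 5 nodes with one extra node attached to the third node from one end (E_6), so the type is E_6.

E_6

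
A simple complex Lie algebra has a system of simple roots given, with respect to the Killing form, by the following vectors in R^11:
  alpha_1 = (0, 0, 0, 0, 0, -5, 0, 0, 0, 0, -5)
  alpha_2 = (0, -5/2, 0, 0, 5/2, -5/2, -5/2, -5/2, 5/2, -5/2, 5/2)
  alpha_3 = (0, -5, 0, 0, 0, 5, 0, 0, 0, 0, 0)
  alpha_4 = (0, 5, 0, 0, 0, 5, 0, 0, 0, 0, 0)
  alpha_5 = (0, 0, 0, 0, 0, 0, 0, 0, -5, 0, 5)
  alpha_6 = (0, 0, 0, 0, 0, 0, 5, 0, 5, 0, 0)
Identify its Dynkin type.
E_6

Compute the Cartan integers a_ij = 2(alpha_i, alpha_j)/(alpha_j, alpha_j); the resulting 6x6 Cartan matrix is
[[2, 0, -1, -1, -1, 0], [0, 2, 0, -1, 0, 0], [-1, 0, 2, 0, 0, 0], [-1, -1, 0, 2, 0, 0], [-1, 0, 0, 0, 2, -1], [0, 0, 0, 0, -1, 2]].
All simple roots have the same length, so the diagram is simply laced. The associated Dynkin diagram is a chain of 5 nodes with one extra node attached to the third node from one end (E_6), so the type is E_6.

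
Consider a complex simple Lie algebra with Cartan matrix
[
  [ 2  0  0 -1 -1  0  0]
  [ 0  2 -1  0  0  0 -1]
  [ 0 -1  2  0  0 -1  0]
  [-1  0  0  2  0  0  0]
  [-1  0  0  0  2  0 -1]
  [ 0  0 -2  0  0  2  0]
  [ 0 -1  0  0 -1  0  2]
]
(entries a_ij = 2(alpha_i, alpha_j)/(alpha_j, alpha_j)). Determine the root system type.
type C_7

The matrix has rank 7 with 2's on the diagonal. Reading the off-diagonal entries as Dynkin edges (a single edge where a_ij = a_ji = -1; a double or triple edge where a_ij * a_ji = 2 or 3), the diagram is a chain of 7 nodes with a double edge at one end; the terminal node there is the unique long simple root (C_7). One simple-root ordering that puts it in standard form is (alpha_4, alpha_1, alpha_5, alpha_7, alpha_2, alpha_3, alpha_6). So the algebra is type C_7, i.e. sp(14).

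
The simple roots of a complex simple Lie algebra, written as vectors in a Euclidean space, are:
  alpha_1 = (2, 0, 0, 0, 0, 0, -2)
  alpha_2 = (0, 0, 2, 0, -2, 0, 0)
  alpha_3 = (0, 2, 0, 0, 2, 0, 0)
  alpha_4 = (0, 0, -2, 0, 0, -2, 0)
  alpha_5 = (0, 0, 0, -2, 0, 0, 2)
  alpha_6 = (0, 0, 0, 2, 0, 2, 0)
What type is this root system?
Compute the Cartan integers a_ij = 2(alpha_i, alpha_j)/(alpha_j, alpha_j); the resulting 6x6 Cartan matrix is
[[2, 0, 0, 0, -1, 0], [0, 2, -1, -1, 0, 0], [0, -1, 2, 0, 0, 0], [0, -1, 0, 2, 0, -1], [-1, 0, 0, 0, 2, -1], [0, 0, 0, -1, -1, 2]].
All simple roots have the same length, so the diagram is simply laced. The associated Dynkin diagram is a chain of 6 nodes with single edges (A_6), so the type is A_6 (the algebra sl(7)).

A6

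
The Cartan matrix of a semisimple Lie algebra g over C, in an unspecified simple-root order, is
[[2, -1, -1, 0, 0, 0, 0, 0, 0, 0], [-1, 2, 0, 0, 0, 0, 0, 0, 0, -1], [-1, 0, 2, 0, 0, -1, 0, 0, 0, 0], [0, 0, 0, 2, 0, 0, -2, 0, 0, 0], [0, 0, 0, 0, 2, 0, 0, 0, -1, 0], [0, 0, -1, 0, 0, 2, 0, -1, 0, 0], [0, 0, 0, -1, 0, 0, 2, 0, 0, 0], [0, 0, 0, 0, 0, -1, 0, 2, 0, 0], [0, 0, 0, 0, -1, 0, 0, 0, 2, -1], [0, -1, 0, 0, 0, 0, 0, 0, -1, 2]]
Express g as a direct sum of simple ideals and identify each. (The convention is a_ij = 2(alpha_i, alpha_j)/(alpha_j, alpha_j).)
A_8 ⊕ B_2

The diagram associated to this matrix has two connected components: the simple roots {alpha_1, alpha_2, alpha_3, alpha_5, alpha_6, alpha_8, alpha_9, alpha_10} form a chain of 8 nodes with single edges (A_8), and {alpha_4, alpha_7} form a chain of 2 nodes with a double edge at one end; the terminal node there is the unique short simple root (B_2). A semisimple Lie algebra decomposes uniquely as the direct sum of simple ideals, one per connected component of its Dynkin diagram, so g ≅ A_8 ⊕ B_2 (dimension 80 + 10 = 90).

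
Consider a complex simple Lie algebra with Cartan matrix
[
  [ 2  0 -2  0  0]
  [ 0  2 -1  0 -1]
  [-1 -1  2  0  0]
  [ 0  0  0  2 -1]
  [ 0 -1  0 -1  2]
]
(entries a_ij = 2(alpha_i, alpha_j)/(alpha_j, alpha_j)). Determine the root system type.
The matrix has rank 5 with 2's on the diagonal. Reading the off-diagonal entries as Dynkin edges (a single edge where a_ij = a_ji = -1; a double or triple edge where a_ij * a_ji = 2 or 3), the diagram is a chain of 5 nodes with a double edge at one end; the terminal node there is the unique long simple root (C_5). One simple-root ordering that puts it in standard form is (alpha_4, alpha_5, alpha_2, alpha_3, alpha_1). So the algebra is type C_5, i.e. sp(10).

C_5 (sp(10))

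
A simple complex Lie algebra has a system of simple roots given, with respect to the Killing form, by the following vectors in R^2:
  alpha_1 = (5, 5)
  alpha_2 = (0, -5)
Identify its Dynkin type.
B_2

Compute the Cartan integers a_ij = 2(alpha_i, alpha_j)/(alpha_j, alpha_j); the resulting 2x2 Cartan matrix is
[[2, -2], [-1, 2]].
The roots have two lengths (squared-length ratio 2:1); the short ones are alpha_{2}. The associated Dynkin diagram is a chain of 2 nodes with a double edge at one end; the terminal node there is the unique short simple root (B_2), so the type is B_2 (the algebra so(5)).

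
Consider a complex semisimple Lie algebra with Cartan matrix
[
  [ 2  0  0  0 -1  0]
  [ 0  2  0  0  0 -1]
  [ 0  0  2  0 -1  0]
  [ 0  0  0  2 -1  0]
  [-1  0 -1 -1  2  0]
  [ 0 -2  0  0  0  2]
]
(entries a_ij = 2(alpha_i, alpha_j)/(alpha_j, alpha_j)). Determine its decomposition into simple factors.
B2 ⊕ D4

The diagram associated to this matrix has two connected components: the simple roots {alpha_2, alpha_6} form a chain of 2 nodes with a double edge at one end; the terminal node there is the unique short simple root (B_2), and {alpha_1, alpha_3, alpha_4, alpha_5} form a chain of 2 nodes with a fork of two nodes at one end (D_4). A semisimple Lie algebra decomposes uniquely as the direct sum of simple ideals, one per connected component of its Dynkin diagram, so g ≅ B_2 ⊕ D_4 (dimension 10 + 28 = 38).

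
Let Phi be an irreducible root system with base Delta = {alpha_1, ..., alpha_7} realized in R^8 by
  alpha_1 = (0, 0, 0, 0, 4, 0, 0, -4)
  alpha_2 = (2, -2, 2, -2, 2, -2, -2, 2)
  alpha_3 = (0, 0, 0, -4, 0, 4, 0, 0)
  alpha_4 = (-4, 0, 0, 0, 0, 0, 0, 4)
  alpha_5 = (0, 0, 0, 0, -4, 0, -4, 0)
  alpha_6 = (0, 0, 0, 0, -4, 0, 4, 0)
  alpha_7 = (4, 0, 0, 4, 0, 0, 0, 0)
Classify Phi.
E_7

Compute the Cartan integers a_ij = 2(alpha_i, alpha_j)/(alpha_j, alpha_j); the resulting 7x7 Cartan matrix is
[[2, 0, 0, -1, -1, -1, 0], [0, 2, 0, 0, 0, -1, 0], [0, 0, 2, 0, 0, 0, -1], [-1, 0, 0, 2, 0, 0, -1], [-1, 0, 0, 0, 2, 0, 0], [-1, -1, 0, 0, 0, 2, 0], [0, 0, -1, -1, 0, 0, 2]].
All simple roots have the same length, so the diagram is simply laced. The associated Dynkin diagram is a chain of 6 nodes with one extra node attached to the third node from one end (E_7), so the type is E_7.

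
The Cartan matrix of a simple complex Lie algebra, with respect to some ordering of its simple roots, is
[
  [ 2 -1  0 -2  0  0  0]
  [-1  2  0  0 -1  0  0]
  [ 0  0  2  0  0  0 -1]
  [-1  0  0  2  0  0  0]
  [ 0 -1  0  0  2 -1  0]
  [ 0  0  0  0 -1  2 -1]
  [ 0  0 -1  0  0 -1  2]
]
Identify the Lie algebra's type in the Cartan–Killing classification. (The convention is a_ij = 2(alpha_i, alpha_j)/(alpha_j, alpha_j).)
The matrix has rank 7 with 2's on the diagonal. Reading the off-diagonal entries as Dynkin edges (a single edge where a_ij = a_ji = -1; a double or triple edge where a_ij * a_ji = 2 or 3), the diagram is a chain of 7 nodes with a double edge at one end; the terminal node there is the unique short simple root (B_7). One simple-root ordering that puts it in standard form is (alpha_3, alpha_7, alpha_6, alpha_5, alpha_2, alpha_1, alpha_4). So the algebra is type B_7, i.e. so(15).

type B_7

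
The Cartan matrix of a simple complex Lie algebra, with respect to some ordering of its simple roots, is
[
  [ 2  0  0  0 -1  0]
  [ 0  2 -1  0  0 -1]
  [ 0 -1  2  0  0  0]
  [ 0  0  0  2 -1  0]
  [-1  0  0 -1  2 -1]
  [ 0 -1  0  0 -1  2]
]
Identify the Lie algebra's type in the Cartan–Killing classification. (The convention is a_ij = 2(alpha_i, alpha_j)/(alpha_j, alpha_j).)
The matrix has rank 6 with 2's on the diagonal. Reading the off-diagonal entries as Dynkin edges (a single edge where a_ij = a_ji = -1; a double or triple edge where a_ij * a_ji = 2 or 3), the diagram is a chain of 4 nodes with a fork of two nodes at one end (D_6). One simple-root ordering that puts it in standard form is (alpha_3, alpha_2, alpha_6, alpha_5, alpha_4, alpha_1). So the algebra is type D_6, i.e. so(12).

D_6 (so(12))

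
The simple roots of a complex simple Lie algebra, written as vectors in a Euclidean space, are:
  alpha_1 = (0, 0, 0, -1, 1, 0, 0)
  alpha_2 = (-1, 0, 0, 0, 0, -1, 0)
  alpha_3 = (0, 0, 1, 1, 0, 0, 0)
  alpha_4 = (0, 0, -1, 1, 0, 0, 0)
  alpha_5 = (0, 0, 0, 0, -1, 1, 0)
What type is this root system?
type D_5

Compute the Cartan integers a_ij = 2(alpha_i, alpha_j)/(alpha_j, alpha_j); the resulting 5x5 Cartan matrix is
[[2, 0, -1, -1, -1], [0, 2, 0, 0, -1], [-1, 0, 2, 0, 0], [-1, 0, 0, 2, 0], [-1, -1, 0, 0, 2]].
All simple roots have the same length, so the diagram is simply laced. The associated Dynkin diagram is a chain of 3 nodes with a fork of two nodes at one end (D_5), so the type is D_5 (the algebra so(10)).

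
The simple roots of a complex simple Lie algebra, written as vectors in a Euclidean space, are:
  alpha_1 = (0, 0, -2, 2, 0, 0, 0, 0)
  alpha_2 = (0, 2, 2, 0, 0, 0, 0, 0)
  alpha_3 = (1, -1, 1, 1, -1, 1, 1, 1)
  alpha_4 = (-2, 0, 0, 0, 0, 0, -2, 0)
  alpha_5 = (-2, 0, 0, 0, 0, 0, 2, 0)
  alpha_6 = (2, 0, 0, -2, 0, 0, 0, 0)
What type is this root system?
Compute the Cartan integers a_ij = 2(alpha_i, alpha_j)/(alpha_j, alpha_j); the resulting 6x6 Cartan matrix is
[[2, -1, 0, 0, 0, -1], [-1, 2, 0, 0, 0, 0], [0, 0, 2, -1, 0, 0], [0, 0, -1, 2, 0, -1], [0, 0, 0, 0, 2, -1], [-1, 0, 0, -1, -1, 2]].
All simple roots have the same length, so the diagram is simply laced. The associated Dynkin diagram is a chain of 5 nodes with one extra node attached to the third node from one end (E_6), so the type is E_6.

E6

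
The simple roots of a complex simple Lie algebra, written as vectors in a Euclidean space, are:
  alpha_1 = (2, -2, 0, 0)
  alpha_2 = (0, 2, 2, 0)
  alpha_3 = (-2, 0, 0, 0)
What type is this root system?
Compute the Cartan integers a_ij = 2(alpha_i, alpha_j)/(alpha_j, alpha_j); the resulting 3x3 Cartan matrix is
[[2, -1, -2], [-1, 2, 0], [-1, 0, 2]].
The roots have two lengths (squared-length ratio 2:1); the short ones are alpha_{3}. The associated Dynkin diagram is a chain of 3 nodes with a double edge at one end; the terminal node there is the unique short simple root (B_3), so the type is B_3 (the algebra so(7)).

B_3 (so(7))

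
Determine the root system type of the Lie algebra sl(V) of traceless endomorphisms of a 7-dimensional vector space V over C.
A6

This is sl(7), which has dimension 7^2 - 1 = 48 and rank 7 - 1 = 6 (a Cartan subalgebra is the diagonal traceless matrices). In the classification of classical Lie algebras, the special linear algebra sl(n+1) has type A_n; here n = 6, so the Dynkin diagram is a chain of 6 nodes with single edges (A_6). Hence the type is A_6.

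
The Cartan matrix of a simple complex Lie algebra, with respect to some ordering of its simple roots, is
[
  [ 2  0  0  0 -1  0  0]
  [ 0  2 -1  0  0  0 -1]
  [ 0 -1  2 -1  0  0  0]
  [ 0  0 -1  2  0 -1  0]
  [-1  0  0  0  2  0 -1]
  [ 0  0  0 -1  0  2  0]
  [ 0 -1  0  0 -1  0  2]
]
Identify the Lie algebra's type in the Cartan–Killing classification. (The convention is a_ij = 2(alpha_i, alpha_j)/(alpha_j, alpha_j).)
A7

The matrix has rank 7 with 2's on the diagonal. Reading the off-diagonal entries as Dynkin edges (a single edge where a_ij = a_ji = -1; a double or triple edge where a_ij * a_ji = 2 or 3), the diagram is a chain of 7 nodes with single edges (A_7). One simple-root ordering that puts it in standard form is (alpha_6, alpha_4, alpha_3, alpha_2, alpha_7, alpha_5, alpha_1). So the algebra is type A_7, i.e. sl(8).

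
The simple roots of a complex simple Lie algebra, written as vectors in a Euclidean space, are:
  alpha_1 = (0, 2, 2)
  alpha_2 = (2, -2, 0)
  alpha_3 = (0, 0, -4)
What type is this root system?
Compute the Cartan integers a_ij = 2(alpha_i, alpha_j)/(alpha_j, alpha_j); the resulting 3x3 Cartan matrix is
[[2, -1, -1], [-1, 2, 0], [-2, 0, 2]].
The roots have two lengths (squared-length ratio 2:1); the short ones are alpha_{1,2}. The associated Dynkin diagram is a chain of 3 nodes with a double edge at one end; the terminal node there is the unique long simple root (C_3), so the type is C_3 (the algebra sp(6)).

C_3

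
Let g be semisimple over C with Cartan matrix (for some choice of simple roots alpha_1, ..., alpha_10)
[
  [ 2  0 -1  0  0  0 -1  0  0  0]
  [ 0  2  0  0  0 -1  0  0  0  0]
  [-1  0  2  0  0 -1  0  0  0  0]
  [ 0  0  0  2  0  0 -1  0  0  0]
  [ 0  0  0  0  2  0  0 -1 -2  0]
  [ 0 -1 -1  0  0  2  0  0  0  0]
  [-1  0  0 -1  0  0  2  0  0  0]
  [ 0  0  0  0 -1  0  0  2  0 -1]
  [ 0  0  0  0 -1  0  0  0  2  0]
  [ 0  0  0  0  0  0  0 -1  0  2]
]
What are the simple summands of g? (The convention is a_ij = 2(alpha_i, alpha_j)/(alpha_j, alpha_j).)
The diagram associated to this matrix has two connected components: the simple roots {alpha_1, alpha_2, alpha_3, alpha_4, alpha_6, alpha_7} form a chain of 6 nodes with single edges (A_6), and {alpha_5, alpha_8, alpha_9, alpha_10} form a chain of 4 nodes with a double edge at one end; the terminal node there is the unique short simple root (B_4). A semisimple Lie algebra decomposes uniquely as the direct sum of simple ideals, one per connected component of its Dynkin diagram, so g ≅ A_6 ⊕ B_4 (dimension 48 + 36 = 84).

A6 ⊕ B4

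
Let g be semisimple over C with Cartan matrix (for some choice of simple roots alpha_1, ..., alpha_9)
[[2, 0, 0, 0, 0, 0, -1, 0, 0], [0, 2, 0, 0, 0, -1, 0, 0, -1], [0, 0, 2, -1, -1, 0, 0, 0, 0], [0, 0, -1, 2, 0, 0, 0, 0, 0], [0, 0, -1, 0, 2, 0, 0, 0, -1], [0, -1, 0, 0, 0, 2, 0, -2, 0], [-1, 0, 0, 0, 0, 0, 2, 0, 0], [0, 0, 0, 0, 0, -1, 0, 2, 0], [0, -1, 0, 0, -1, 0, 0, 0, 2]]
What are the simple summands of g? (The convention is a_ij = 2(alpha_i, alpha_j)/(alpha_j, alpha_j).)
The diagram associated to this matrix has two connected components: the simple roots {alpha_1, alpha_7} form a chain of 2 nodes with single edges (A_2), and {alpha_2, alpha_3, alpha_4, alpha_5, alpha_6, alpha_8, alpha_9} form a chain of 7 nodes with a double edge at one end; the terminal node there is the unique short simple root (B_7). A semisimple Lie algebra decomposes uniquely as the direct sum of simple ideals, one per connected component of its Dynkin diagram, so g ≅ A_2 ⊕ B_7 (dimension 8 + 105 = 113).

type A_2 + type B_7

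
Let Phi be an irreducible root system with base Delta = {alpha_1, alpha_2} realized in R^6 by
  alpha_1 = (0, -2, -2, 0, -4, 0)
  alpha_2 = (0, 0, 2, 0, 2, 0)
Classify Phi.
Compute the Cartan integers a_ij = 2(alpha_i, alpha_j)/(alpha_j, alpha_j); the resulting 2x2 Cartan matrix is
[[2, -3], [-1, 2]].
The roots have two lengths (squared-length ratio 3:1); the short ones are alpha_{2}. The associated Dynkin diagram is two nodes joined by a triple edge (G_2), so the type is G_2.

type G_2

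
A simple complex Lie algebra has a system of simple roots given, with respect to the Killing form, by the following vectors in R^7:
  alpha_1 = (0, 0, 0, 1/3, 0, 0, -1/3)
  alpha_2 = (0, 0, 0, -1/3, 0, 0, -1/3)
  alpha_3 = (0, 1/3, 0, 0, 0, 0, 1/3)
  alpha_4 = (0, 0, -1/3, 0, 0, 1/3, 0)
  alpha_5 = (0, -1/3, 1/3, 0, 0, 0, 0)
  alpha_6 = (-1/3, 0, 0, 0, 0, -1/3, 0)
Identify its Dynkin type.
D_6 (so(12))

Compute the Cartan integers a_ij = 2(alpha_i, alpha_j)/(alpha_j, alpha_j); the resulting 6x6 Cartan matrix is
[[2, 0, -1, 0, 0, 0], [0, 2, -1, 0, 0, 0], [-1, -1, 2, 0, -1, 0], [0, 0, 0, 2, -1, -1], [0, 0, -1, -1, 2, 0], [0, 0, 0, -1, 0, 2]].
All simple roots have the same length, so the diagram is simply laced. The associated Dynkin diagram is a chain of 4 nodes with a fork of two nodes at one end (D_6), so the type is D_6 (the algebra so(12)).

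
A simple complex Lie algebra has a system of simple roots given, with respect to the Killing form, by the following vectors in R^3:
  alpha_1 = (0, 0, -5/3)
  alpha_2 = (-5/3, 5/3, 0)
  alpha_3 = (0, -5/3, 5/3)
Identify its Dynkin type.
Compute the Cartan integers a_ij = 2(alpha_i, alpha_j)/(alpha_j, alpha_j); the resulting 3x3 Cartan matrix is
[[2, 0, -1], [0, 2, -1], [-2, -1, 2]].
The roots have two lengths (squared-length ratio 2:1); the short ones are alpha_{1}. The associated Dynkin diagram is a chain of 3 nodes with a double edge at one end; the terminal node there is the unique short simple root (B_3), so the type is B_3 (the algebra so(7)).

B_3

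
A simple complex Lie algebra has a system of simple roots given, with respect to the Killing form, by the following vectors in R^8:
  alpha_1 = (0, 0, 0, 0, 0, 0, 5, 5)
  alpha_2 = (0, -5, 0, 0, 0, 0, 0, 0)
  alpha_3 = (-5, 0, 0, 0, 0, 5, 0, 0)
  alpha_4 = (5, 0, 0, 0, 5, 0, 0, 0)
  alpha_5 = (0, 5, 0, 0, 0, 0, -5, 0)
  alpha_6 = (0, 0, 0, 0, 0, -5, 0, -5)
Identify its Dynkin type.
type B_6

Compute the Cartan integers a_ij = 2(alpha_i, alpha_j)/(alpha_j, alpha_j); the resulting 6x6 Cartan matrix is
[[2, 0, 0, 0, -1, -1], [0, 2, 0, 0, -1, 0], [0, 0, 2, -1, 0, -1], [0, 0, -1, 2, 0, 0], [-1, -2, 0, 0, 2, 0], [-1, 0, -1, 0, 0, 2]].
The roots have two lengths (squared-length ratio 2:1); the short ones are alpha_{2}. The associated Dynkin diagram is a chain of 6 nodes with a double edge at one end; the terminal node there is the unique short simple root (B_6), so the type is B_6 (the algebra so(13)).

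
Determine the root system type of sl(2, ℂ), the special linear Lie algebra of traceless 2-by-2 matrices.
A_1 (sl(2))

This is sl(2), which has dimension 2^2 - 1 = 3 and rank 2 - 1 = 1 (a Cartan subalgebra is the diagonal traceless matrices). In the classification of classical Lie algebras, the special linear algebra sl(n+1) has type A_n; here n = 1, so the Dynkin diagram is a chain of 1 nodes with single edges (A_1). Hence the type is A_1.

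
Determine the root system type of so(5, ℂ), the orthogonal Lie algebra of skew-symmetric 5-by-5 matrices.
This is so(5) with 5 odd, which has dimension 5(5-1)/2 = 10 and rank (5-1)/2 = 2. In the classification of classical Lie algebras, the orthogonal algebra so(2n+1) in an odd number of variables has type B_n; here n = 2, so the Dynkin diagram is a chain of 2 nodes with a double edge at one end; the terminal node there is the unique short simple root (B_2). Hence the type is B_2.

B_2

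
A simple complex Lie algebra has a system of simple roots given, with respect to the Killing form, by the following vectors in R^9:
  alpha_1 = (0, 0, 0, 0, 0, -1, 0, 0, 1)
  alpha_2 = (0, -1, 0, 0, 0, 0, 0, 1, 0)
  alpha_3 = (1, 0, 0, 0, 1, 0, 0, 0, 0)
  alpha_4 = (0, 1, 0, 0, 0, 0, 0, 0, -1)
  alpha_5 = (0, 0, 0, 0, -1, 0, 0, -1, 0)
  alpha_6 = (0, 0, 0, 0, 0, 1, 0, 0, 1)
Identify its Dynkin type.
D_6

Compute the Cartan integers a_ij = 2(alpha_i, alpha_j)/(alpha_j, alpha_j); the resulting 6x6 Cartan matrix is
[[2, 0, 0, -1, 0, 0], [0, 2, 0, -1, -1, 0], [0, 0, 2, 0, -1, 0], [-1, -1, 0, 2, 0, -1], [0, -1, -1, 0, 2, 0], [0, 0, 0, -1, 0, 2]].
All simple roots have the same length, so the diagram is simply laced. The associated Dynkin diagram is a chain of 4 nodes with a fork of two nodes at one end (D_6), so the type is D_6 (the algebra so(12)).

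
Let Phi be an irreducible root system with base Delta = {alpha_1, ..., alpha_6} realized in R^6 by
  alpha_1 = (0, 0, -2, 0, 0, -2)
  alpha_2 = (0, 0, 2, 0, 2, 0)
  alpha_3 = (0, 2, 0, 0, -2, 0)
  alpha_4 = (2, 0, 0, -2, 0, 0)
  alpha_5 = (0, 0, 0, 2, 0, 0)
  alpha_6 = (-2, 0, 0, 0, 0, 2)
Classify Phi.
type B_6

Compute the Cartan integers a_ij = 2(alpha_i, alpha_j)/(alpha_j, alpha_j); the resulting 6x6 Cartan matrix is
[[2, -1, 0, 0, 0, -1], [-1, 2, -1, 0, 0, 0], [0, -1, 2, 0, 0, 0], [0, 0, 0, 2, -2, -1], [0, 0, 0, -1, 2, 0], [-1, 0, 0, -1, 0, 2]].
The roots have two lengths (squared-length ratio 2:1); the short ones are alpha_{5}. The associated Dynkin diagram is a chain of 6 nodes with a double edge at one end; the terminal node there is the unique short simple root (B_6), so the type is B_6 (the algebra so(13)).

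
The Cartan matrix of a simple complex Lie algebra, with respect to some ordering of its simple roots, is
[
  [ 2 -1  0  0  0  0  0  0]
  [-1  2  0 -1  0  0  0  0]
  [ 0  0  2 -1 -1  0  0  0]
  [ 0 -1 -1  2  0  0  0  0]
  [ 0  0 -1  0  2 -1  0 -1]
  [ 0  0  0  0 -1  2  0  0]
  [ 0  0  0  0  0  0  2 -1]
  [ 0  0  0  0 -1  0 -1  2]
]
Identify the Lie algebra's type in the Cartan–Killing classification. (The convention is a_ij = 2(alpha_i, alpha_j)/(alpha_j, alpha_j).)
E_8

The matrix has rank 8 with 2's on the diagonal. Reading the off-diagonal entries as Dynkin edges (a single edge where a_ij = a_ji = -1; a double or triple edge where a_ij * a_ji = 2 or 3), the diagram is a chain of 7 nodes with one extra node attached to the third node from one end (E_8). One simple-root ordering that puts it in standard form is (alpha_7, alpha_6, alpha_8, alpha_5, alpha_3, alpha_4, alpha_2, alpha_1). So the algebra is type E_8.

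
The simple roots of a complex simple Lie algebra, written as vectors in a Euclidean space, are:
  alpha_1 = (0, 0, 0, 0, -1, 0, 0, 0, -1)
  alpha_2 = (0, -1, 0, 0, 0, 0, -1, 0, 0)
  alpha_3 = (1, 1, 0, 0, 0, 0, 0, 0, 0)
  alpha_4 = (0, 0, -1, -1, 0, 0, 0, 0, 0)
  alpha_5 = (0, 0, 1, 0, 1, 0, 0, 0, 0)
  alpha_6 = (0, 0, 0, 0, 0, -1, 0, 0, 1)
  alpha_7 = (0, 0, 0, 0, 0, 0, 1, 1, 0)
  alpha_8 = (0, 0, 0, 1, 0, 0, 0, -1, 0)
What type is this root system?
Compute the Cartan integers a_ij = 2(alpha_i, alpha_j)/(alpha_j, alpha_j); the resulting 8x8 Cartan matrix is
[[2, 0, 0, 0, -1, -1, 0, 0], [0, 2, -1, 0, 0, 0, -1, 0], [0, -1, 2, 0, 0, 0, 0, 0], [0, 0, 0, 2, -1, 0, 0, -1], [-1, 0, 0, -1, 2, 0, 0, 0], [-1, 0, 0, 0, 0, 2, 0, 0], [0, -1, 0, 0, 0, 0, 2, -1], [0, 0, 0, -1, 0, 0, -1, 2]].
All simple roots have the same length, so the diagram is simply laced. The associated Dynkin diagram is a chain of 8 nodes with single edges (A_8), so the type is A_8 (the algebra sl(9)).

A_8 (sl(9))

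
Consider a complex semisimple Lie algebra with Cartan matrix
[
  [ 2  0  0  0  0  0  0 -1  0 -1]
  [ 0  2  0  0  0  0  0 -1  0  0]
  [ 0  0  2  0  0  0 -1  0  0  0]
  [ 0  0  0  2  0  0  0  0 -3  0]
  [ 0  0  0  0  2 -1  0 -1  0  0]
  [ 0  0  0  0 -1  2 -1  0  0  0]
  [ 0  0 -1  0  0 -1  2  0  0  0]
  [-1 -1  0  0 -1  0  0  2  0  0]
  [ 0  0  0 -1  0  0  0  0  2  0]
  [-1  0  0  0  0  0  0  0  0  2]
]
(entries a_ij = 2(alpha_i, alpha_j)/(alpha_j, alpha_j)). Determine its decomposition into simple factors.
E_8 ⊕ G_2

The diagram associated to this matrix has two connected components: the simple roots {alpha_1, alpha_2, alpha_3, alpha_5, alpha_6, alpha_7, alpha_8, alpha_10} form a chain of 7 nodes with one extra node attached to the third node from one end (E_8), and {alpha_4, alpha_9} form two nodes joined by a triple edge (G_2). A semisimple Lie algebra decomposes uniquely as the direct sum of simple ideals, one per connected component of its Dynkin diagram, so g ≅ E_8 ⊕ G_2 (dimension 248 + 14 = 262).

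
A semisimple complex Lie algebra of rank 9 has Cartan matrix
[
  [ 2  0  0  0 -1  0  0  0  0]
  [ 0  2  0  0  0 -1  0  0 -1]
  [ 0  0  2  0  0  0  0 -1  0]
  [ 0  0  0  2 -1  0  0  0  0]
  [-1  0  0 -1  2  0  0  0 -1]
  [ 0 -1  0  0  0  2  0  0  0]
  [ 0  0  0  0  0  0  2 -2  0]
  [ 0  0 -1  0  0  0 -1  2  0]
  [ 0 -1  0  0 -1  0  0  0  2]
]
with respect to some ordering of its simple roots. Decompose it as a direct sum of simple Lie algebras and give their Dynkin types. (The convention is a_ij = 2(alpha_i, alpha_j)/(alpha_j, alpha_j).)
The diagram associated to this matrix has two connected components: the simple roots {alpha_3, alpha_7, alpha_8} form a chain of 3 nodes with a double edge at one end; the terminal node there is the unique long simple root (C_3), and {alpha_1, alpha_2, alpha_4, alpha_5, alpha_6, alpha_9} form a chain of 4 nodes with a fork of two nodes at one end (D_6). A semisimple Lie algebra decomposes uniquely as the direct sum of simple ideals, one per connected component of its Dynkin diagram, so g ≅ C_3 ⊕ D_6 (dimension 21 + 66 = 87).

C_3 (sp(6)) + D_6 (so(12))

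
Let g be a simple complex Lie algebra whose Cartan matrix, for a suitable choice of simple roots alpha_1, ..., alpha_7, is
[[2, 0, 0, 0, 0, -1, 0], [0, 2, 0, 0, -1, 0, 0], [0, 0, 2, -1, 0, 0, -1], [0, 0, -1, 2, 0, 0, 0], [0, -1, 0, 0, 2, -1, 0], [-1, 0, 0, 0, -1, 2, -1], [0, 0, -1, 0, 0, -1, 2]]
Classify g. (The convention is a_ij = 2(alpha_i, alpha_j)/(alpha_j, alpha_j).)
E_7

The matrix has rank 7 with 2's on the diagonal. Reading the off-diagonal entries as Dynkin edges (a single edge where a_ij = a_ji = -1; a double or triple edge where a_ij * a_ji = 2 or 3), the diagram is a chain of 6 nodes with one extra node attached to the third node from one end (E_7). One simple-root ordering that puts it in standard form is (alpha_2, alpha_1, alpha_5, alpha_6, alpha_7, alpha_3, alpha_4). So the algebra is type E_7.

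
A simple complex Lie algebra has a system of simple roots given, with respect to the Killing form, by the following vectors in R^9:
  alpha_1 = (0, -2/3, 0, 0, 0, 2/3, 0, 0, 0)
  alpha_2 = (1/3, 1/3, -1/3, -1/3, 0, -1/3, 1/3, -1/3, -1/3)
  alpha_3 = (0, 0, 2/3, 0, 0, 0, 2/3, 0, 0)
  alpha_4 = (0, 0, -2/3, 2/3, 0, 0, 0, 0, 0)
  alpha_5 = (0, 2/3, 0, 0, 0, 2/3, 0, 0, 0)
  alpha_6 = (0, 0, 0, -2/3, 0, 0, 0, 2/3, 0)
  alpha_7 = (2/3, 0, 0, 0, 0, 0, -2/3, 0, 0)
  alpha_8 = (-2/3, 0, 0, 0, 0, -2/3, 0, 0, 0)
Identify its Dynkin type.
Compute the Cartan integers a_ij = 2(alpha_i, alpha_j)/(alpha_j, alpha_j); the resulting 8x8 Cartan matrix is
[[2, -1, 0, 0, 0, 0, 0, -1], [-1, 2, 0, 0, 0, 0, 0, 0], [0, 0, 2, -1, 0, 0, -1, 0], [0, 0, -1, 2, 0, -1, 0, 0], [0, 0, 0, 0, 2, 0, 0, -1], [0, 0, 0, -1, 0, 2, 0, 0], [0, 0, -1, 0, 0, 0, 2, -1], [-1, 0, 0, 0, -1, 0, -1, 2]].
All simple roots have the same length, so the diagram is simply laced. The associated Dynkin diagram is a chain of 7 nodes with one extra node attached to the third node from one end (E_8), so the type is E_8.

type E_8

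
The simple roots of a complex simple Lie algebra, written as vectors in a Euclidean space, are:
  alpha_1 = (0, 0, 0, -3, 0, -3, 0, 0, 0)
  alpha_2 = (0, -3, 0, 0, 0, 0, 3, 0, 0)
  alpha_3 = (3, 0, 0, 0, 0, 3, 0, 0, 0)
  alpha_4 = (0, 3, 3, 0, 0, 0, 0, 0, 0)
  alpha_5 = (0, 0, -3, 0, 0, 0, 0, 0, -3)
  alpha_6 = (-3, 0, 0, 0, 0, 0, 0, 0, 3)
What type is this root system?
Compute the Cartan integers a_ij = 2(alpha_i, alpha_j)/(alpha_j, alpha_j); the resulting 6x6 Cartan matrix is
[[2, 0, -1, 0, 0, 0], [0, 2, 0, -1, 0, 0], [-1, 0, 2, 0, 0, -1], [0, -1, 0, 2, -1, 0], [0, 0, 0, -1, 2, -1], [0, 0, -1, 0, -1, 2]].
All simple roots have the same length, so the diagram is simply laced. The associated Dynkin diagram is a chain of 6 nodes with single edges (A_6), so the type is A_6 (the algebra sl(7)).

type A_6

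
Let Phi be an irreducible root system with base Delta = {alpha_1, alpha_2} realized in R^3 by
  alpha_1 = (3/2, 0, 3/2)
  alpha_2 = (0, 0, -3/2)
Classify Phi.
type B_2

Compute the Cartan integers a_ij = 2(alpha_i, alpha_j)/(alpha_j, alpha_j); the resulting 2x2 Cartan matrix is
[[2, -2], [-1, 2]].
The roots have two lengths (squared-length ratio 2:1); the short ones are alpha_{2}. The associated Dynkin diagram is a chain of 2 nodes with a double edge at one end; the terminal node there is the unique short simple root (B_2), so the type is B_2 (the algebra so(5)).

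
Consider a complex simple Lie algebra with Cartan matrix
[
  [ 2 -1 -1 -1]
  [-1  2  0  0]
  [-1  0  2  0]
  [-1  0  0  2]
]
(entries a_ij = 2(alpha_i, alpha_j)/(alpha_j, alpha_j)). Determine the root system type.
The matrix has rank 4 with 2's on the diagonal. Reading the off-diagonal entries as Dynkin edges (a single edge where a_ij = a_ji = -1; a double or triple edge where a_ij * a_ji = 2 or 3), the diagram is a chain of 2 nodes with a fork of two nodes at one end (D_4). One simple-root ordering that puts it in standard form is (alpha_3, alpha_1, alpha_4, alpha_2). So the algebra is type D_4, i.e. so(8).

D_4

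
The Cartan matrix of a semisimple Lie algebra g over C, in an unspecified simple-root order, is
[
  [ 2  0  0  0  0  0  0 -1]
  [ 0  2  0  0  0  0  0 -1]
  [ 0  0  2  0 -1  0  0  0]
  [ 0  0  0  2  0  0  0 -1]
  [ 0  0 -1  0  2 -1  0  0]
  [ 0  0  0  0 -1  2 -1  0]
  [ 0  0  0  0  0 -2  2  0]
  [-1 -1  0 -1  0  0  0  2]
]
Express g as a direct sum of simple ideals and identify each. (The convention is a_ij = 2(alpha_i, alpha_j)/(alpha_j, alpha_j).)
The diagram associated to this matrix has two connected components: the simple roots {alpha_3, alpha_5, alpha_6, alpha_7} form a chain of 4 nodes with a double edge at one end; the terminal node there is the unique long simple root (C_4), and {alpha_1, alpha_2, alpha_4, alpha_8} form a chain of 2 nodes with a fork of two nodes at one end (D_4). A semisimple Lie algebra decomposes uniquely as the direct sum of simple ideals, one per connected component of its Dynkin diagram, so g ≅ C_4 ⊕ D_4 (dimension 36 + 28 = 64).

C_4 ⊕ D_4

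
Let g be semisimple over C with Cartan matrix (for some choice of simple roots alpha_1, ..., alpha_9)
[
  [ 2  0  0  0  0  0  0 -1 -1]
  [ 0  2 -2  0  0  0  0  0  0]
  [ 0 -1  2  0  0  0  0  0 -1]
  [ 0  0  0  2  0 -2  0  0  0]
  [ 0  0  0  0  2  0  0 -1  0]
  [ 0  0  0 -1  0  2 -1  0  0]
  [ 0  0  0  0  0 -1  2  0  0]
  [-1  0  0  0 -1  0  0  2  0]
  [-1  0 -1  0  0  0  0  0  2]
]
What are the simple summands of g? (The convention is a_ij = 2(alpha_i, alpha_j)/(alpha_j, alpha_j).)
C3 + C6

The diagram associated to this matrix has two connected components: the simple roots {alpha_4, alpha_6, alpha_7} form a chain of 3 nodes with a double edge at one end; the terminal node there is the unique long simple root (C_3), and {alpha_1, alpha_2, alpha_3, alpha_5, alpha_8, alpha_9} form a chain of 6 nodes with a double edge at one end; the terminal node there is the unique long simple root (C_6). A semisimple Lie algebra decomposes uniquely as the direct sum of simple ideals, one per connected component of its Dynkin diagram, so g ≅ C_3 ⊕ C_6 (dimension 21 + 78 = 99).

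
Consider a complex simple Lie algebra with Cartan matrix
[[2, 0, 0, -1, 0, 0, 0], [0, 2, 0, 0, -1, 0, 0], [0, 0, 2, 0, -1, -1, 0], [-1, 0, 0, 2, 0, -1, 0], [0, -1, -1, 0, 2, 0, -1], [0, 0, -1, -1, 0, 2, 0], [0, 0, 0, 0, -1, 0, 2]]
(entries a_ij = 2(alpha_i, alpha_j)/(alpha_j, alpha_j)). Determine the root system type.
The matrix has rank 7 with 2's on the diagonal. Reading the off-diagonal entries as Dynkin edges (a single edge where a_ij = a_ji = -1; a double or triple edge where a_ij * a_ji = 2 or 3), the diagram is a chain of 5 nodes with a fork of two nodes at one end (D_7). One simple-root ordering that puts it in standard form is (alpha_1, alpha_4, alpha_6, alpha_3, alpha_5, alpha_2, alpha_7). So the algebra is type D_7, i.e. so(14).

D_7 (so(14))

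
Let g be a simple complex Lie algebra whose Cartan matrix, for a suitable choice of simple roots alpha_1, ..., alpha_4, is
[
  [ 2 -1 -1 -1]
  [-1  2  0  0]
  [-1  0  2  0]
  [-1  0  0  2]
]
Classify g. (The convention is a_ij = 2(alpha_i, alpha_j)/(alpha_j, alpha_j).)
type D_4

The matrix has rank 4 with 2's on the diagonal. Reading the off-diagonal entries as Dynkin edges (a single edge where a_ij = a_ji = -1; a double or triple edge where a_ij * a_ji = 2 or 3), the diagram is a chain of 2 nodes with a fork of two nodes at one end (D_4). One simple-root ordering that puts it in standard form is (alpha_3, alpha_1, alpha_4, alpha_2). So the algebra is type D_4, i.e. so(8).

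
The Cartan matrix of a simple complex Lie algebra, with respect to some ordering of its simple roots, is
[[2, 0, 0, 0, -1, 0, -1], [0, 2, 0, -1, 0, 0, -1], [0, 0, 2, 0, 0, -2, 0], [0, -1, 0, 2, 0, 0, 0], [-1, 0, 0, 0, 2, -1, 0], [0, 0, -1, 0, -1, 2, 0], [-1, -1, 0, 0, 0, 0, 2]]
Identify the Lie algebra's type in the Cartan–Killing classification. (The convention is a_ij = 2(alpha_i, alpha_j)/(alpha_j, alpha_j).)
The matrix has rank 7 with 2's on the diagonal. Reading the off-diagonal entries as Dynkin edges (a single edge where a_ij = a_ji = -1; a double or triple edge where a_ij * a_ji = 2 or 3), the diagram is a chain of 7 nodes with a double edge at one end; the terminal node there is the unique long simple root (C_7). One simple-root ordering that puts it in standard form is (alpha_4, alpha_2, alpha_7, alpha_1, alpha_5, alpha_6, alpha_3). So the algebra is type C_7, i.e. sp(14).

C_7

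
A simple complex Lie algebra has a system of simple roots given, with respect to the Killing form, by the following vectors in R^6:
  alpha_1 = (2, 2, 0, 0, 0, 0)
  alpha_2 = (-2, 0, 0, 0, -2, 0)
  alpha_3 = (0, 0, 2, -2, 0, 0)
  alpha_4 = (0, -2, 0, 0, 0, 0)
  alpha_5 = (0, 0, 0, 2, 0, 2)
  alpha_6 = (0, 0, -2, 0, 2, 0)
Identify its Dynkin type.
type B_6

Compute the Cartan integers a_ij = 2(alpha_i, alpha_j)/(alpha_j, alpha_j); the resulting 6x6 Cartan matrix is
[[2, -1, 0, -2, 0, 0], [-1, 2, 0, 0, 0, -1], [0, 0, 2, 0, -1, -1], [-1, 0, 0, 2, 0, 0], [0, 0, -1, 0, 2, 0], [0, -1, -1, 0, 0, 2]].
The roots have two lengths (squared-length ratio 2:1); the short ones are alpha_{4}. The associated Dynkin diagram is a chain of 6 nodes with a double edge at one end; the terminal node there is the unique short simple root (B_6), so the type is B_6 (the algebra so(13)).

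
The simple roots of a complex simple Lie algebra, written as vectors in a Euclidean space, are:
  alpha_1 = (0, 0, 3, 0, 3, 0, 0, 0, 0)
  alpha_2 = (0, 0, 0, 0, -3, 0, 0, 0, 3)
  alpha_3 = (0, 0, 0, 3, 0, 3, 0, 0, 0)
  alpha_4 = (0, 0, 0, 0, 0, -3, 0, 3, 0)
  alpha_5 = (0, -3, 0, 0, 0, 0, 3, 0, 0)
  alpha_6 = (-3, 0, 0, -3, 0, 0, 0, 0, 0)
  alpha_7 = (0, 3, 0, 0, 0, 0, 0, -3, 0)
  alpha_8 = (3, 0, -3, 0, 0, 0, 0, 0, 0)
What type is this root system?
Compute the Cartan integers a_ij = 2(alpha_i, alpha_j)/(alpha_j, alpha_j); the resulting 8x8 Cartan matrix is
[[2, -1, 0, 0, 0, 0, 0, -1], [-1, 2, 0, 0, 0, 0, 0, 0], [0, 0, 2, -1, 0, -1, 0, 0], [0, 0, -1, 2, 0, 0, -1, 0], [0, 0, 0, 0, 2, 0, -1, 0], [0, 0, -1, 0, 0, 2, 0, -1], [0, 0, 0, -1, -1, 0, 2, 0], [-1, 0, 0, 0, 0, -1, 0, 2]].
All simple roots have the same length, so the diagram is simply laced. The associated Dynkin diagram is a chain of 8 nodes with single edges (A_8), so the type is A_8 (the algebra sl(9)).

A_8 (sl(9))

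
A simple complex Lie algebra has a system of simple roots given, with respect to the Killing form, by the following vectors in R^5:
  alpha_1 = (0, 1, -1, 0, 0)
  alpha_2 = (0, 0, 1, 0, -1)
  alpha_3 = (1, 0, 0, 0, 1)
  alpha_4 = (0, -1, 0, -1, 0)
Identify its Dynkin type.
Compute the Cartan integers a_ij = 2(alpha_i, alpha_j)/(alpha_j, alpha_j); the resulting 4x4 Cartan matrix is
[[2, -1, 0, -1], [-1, 2, -1, 0], [0, -1, 2, 0], [-1, 0, 0, 2]].
All simple roots have the same length, so the diagram is simply laced. The associated Dynkin diagram is a chain of 4 nodes with single edges (A_4), so the type is A_4 (the algebra sl(5)).

A4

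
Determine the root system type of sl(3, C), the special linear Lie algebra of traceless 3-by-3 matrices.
This is sl(3), which has dimension 3^2 - 1 = 8 and rank 3 - 1 = 2 (a Cartan subalgebra is the diagonal traceless matrices). In the classification of classical Lie algebras, the special linear algebra sl(n+1) has type A_n; here n = 2, so the Dynkin diagram is a chain of 2 nodes with single edges (A_2). Hence the type is A_2.

A_2 (sl(3))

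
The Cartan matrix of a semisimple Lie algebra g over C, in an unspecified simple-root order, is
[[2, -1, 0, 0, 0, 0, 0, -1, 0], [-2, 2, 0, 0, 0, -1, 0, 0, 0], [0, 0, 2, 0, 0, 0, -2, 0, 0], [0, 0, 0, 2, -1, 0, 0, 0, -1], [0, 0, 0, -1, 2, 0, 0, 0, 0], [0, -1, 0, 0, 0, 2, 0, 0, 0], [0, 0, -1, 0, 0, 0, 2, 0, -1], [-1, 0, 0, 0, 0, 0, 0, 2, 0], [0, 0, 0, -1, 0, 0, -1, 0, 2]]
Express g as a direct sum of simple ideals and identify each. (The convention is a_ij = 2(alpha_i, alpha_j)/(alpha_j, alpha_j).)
The diagram associated to this matrix has two connected components: the simple roots {alpha_3, alpha_4, alpha_5, alpha_7, alpha_9} form a chain of 5 nodes with a double edge at one end; the terminal node there is the unique long simple root (C_5), and {alpha_1, alpha_2, alpha_6, alpha_8} form a chain of 4 nodes with a double edge between the middle two (F_4). A semisimple Lie algebra decomposes uniquely as the direct sum of simple ideals, one per connected component of its Dynkin diagram, so g ≅ C_5 ⊕ F_4 (dimension 55 + 52 = 107).

type C_5 + type F_4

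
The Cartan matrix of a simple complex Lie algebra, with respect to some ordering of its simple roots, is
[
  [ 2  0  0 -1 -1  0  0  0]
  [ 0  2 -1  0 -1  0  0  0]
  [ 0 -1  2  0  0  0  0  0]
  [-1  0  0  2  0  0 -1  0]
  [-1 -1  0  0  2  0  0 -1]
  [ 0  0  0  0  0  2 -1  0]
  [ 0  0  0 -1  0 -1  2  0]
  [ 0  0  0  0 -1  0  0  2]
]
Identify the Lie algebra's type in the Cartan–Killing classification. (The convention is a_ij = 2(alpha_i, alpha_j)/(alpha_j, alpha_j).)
type E_8

The matrix has rank 8 with 2's on the diagonal. Reading the off-diagonal entries as Dynkin edges (a single edge where a_ij = a_ji = -1; a double or triple edge where a_ij * a_ji = 2 or 3), the diagram is a chain of 7 nodes with one extra node attached to the third node from one end (E_8). One simple-root ordering that puts it in standard form is (alpha_3, alpha_8, alpha_2, alpha_5, alpha_1, alpha_4, alpha_7, alpha_6). So the algebra is type E_8.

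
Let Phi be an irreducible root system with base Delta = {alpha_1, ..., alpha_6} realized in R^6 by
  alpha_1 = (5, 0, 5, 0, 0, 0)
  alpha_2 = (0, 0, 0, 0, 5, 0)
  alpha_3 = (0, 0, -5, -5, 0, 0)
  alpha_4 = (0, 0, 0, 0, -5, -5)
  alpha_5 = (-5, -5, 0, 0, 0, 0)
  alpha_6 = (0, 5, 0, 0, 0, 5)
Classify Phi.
Compute the Cartan integers a_ij = 2(alpha_i, alpha_j)/(alpha_j, alpha_j); the resulting 6x6 Cartan matrix is
[[2, 0, -1, 0, -1, 0], [0, 2, 0, -1, 0, 0], [-1, 0, 2, 0, 0, 0], [0, -2, 0, 2, 0, -1], [-1, 0, 0, 0, 2, -1], [0, 0, 0, -1, -1, 2]].
The roots have two lengths (squared-length ratio 2:1); the short ones are alpha_{2}. The associated Dynkin diagram is a chain of 6 nodes with a double edge at one end; the terminal node there is the unique short simple root (B_6), so the type is B_6 (the algebra so(13)).

type B_6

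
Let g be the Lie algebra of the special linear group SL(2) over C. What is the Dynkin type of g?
A_1

This is sl(2), which has dimension 2^2 - 1 = 3 and rank 2 - 1 = 1 (a Cartan subalgebra is the diagonal traceless matrices). In the classification of classical Lie algebras, the special linear algebra sl(n+1) has type A_n; here n = 1, so the Dynkin diagram is a chain of 1 nodes with single edges (A_1). Hence the type is A_1.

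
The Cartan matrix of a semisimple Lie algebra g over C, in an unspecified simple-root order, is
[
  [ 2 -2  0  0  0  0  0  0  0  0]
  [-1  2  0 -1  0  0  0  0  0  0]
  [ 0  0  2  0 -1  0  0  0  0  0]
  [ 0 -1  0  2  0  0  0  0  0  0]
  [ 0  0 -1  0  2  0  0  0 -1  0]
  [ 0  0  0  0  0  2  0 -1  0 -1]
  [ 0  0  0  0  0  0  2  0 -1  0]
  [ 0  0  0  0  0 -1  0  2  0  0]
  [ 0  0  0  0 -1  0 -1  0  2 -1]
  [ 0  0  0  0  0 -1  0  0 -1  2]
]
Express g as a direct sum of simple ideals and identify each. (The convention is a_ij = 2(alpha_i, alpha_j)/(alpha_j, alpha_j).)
The diagram associated to this matrix has two connected components: the simple roots {alpha_1, alpha_2, alpha_4} form a chain of 3 nodes with a double edge at one end; the terminal node there is the unique long simple root (C_3), and {alpha_3, alpha_5, alpha_6, alpha_7, alpha_8, alpha_9, alpha_10} form a chain of 6 nodes with one extra node attached to the third node from one end (E_7). A semisimple Lie algebra decomposes uniquely as the direct sum of simple ideals, one per connected component of its Dynkin diagram, so g ≅ C_3 ⊕ E_7 (dimension 21 + 133 = 154).

C_3 + E_7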